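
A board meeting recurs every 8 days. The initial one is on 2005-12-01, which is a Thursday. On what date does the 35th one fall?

2006-08-30

The 35th occurrence is 34 intervals after the first: 34 × 8 = 272 days after 2005-12-01.
December has 31 days — 30 days to the end of December leaves 242.
January has 31 days (211 left).
February has 28 days (183 left).
March has 31 days (152 left).
April has 30 days (122 left).
May has 31 days (91 left).
June has 30 days (61 left).
July has 31 days (30 left).
30 days into August → 2006-08-30.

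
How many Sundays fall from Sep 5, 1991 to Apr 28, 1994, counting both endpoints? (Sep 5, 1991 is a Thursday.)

Sep 5, 1991 is a Thursday; the first Sunday on or after it is Sep 8, 1991 (3 days later).
From Sep 8, 1991 to Apr 28, 1994: 114 + 366 + 365 + 118 = 963 days (rest of 1991, 1992, 1993, to Apr 28, 1994 in 1994).
963 ÷ 7 = 137 full weeks with remainder 4, so 137 more Sundays after the first → 138.

138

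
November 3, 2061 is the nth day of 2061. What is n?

Days in months before November: 31 + 28 + 31 + 30 + 31 + 30 + 31 + 31 + 30 + 31 = 304.
Plus 3 days into November → day 307.

307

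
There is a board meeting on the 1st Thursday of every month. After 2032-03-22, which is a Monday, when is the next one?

2032-04-01

March 2032 starts on a Monday, so its 1st Thursday is 2032-03-04 (3 days in).
That is not after 2032-03-22, so look at April 2032.
April 2032 starts on a Thursday, so its 1st Thursday is 2032-04-01.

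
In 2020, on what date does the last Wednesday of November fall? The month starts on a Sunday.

25 November 2020

November 2020 begins on a Sunday, so the first Wednesday is November 4 (3 days later).
November 2020 has 30 days. Adding weeks: 4, 11, 18, 25 — the last one ≤ 30 is the 25th.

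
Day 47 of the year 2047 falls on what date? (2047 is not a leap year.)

January has 31 days (47 − 31 = 16 remain).
16 into February → February 16.

2047-02-16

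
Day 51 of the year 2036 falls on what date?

Jan has 31 days (51 − 31 = 20 remain).
20 into Feb → Feb 20.

Feb 20, 2036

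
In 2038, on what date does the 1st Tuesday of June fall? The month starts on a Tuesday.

June 1, 2038

June 2038 begins on a Tuesday, so the first Tuesday is June 1.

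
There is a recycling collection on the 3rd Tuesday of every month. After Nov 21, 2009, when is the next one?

Nov 2009 starts on a Sunday; its first Tuesday is the 3rd, so the 3rd Tuesday is the 17th — Nov 17, 2009.
That is not after Nov 21, 2009, so look at Dec 2009.
Dec 2009 starts on a Tuesday; its first Tuesday is the 1st, so the 3rd Tuesday is the 15th — Dec 15, 2009.

Dec 15, 2009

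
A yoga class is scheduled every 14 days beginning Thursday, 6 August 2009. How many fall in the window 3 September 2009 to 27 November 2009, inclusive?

Occurrences land 14·i days after 6 August 2009 for i = 0, 1, 2, …
3 September 2009 is 28 days after the start; 28 ÷ 14 = 2 remainder 0. First occurrence in the window: #3 on 3 September 2009 (2×14 = 28 days in).
27 November 2009 is 113 days after the start; 113 ÷ 14 = 8 remainder 1. Last occurrence in the window: #9 on 26 November 2009.
Occurrences #3 through #9: 7 in total.

7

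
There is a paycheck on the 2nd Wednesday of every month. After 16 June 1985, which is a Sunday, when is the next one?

June 1985 starts on a Saturday; its first Wednesday is the 5th, so the 2nd Wednesday is the 12th — 12 June 1985.
That is not after 16 June 1985, so look at July 1985.
July 1985 starts on a Monday; its first Wednesday is the 3rd, so the 2nd Wednesday is the 10th — 10 July 1985.

10 July 1985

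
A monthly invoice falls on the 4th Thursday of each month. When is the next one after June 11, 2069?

June 2069 starts on a Saturday; its first Thursday is the 6th, so the 4th Thursday is the 27th — June 27, 2069.
June 27, 2069 is after June 11, 2069, so that is the next one.

June 27, 2069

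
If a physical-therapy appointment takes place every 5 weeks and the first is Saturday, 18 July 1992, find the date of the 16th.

25 December 1993

The 16th occurrence is 15 intervals after the first: 15 × 35 = 525 days after 18 July 1992.
July has 31 days — 13 days to the end of July leaves 512.
From end of July to end of 1992 is 153 days (359 left).
January has 31 days (328 left).
February has 28 days (300 left).
March has 31 days (269 left).
April has 30 days (239 left).
May has 31 days (208 left).
June has 30 days (178 left).
July has 31 days (147 left).
August has 31 days (116 left).
September has 30 days (86 left).
October has 31 days (55 left).
November has 30 days (25 left).
25 days into December → 25 December 1993.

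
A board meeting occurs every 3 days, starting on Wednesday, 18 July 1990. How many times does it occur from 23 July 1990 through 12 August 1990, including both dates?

7

Occurrences land 3·i days after 18 July 1990 for i = 0, 1, 2, …
23 July 1990 is 5 days after the start; 5 ÷ 3 = 1 remainder 2; since the remainder is 2, round up to i = 2. First occurrence in the window: #3 on 24 July 1990 (2×3 = 6 days in).
12 August 1990 is 25 days after the start; 25 ÷ 3 = 8 remainder 1. Last occurrence in the window: #9 on 11 August 1990.
Occurrences #3 through #9: 7 in total.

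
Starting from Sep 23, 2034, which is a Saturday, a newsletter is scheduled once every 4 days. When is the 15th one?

Nov 18, 2034

The 15th occurrence is 14 intervals after the first: 14 × 4 = 56 days after Sep 23, 2034.
Sep has 30 days — 7 days to the end of Sep leaves 49.
Oct has 31 days (18 left).
18 days into Nov → Nov 18, 2034.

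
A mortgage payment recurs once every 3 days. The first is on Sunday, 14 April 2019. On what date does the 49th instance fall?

The 49th occurrence is 48 intervals after the first: 48 × 3 = 144 days after 14 April 2019.
April has 30 days — 16 days to the end of April leaves 128.
May has 31 days (97 left).
June has 30 days (67 left).
July has 31 days (36 left).
August has 31 days (5 left).
5 days into September → 5 September 2019.

5 September 2019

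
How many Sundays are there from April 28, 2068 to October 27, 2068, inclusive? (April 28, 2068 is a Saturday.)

April 28, 2068 is a Saturday; the first Sunday on or after it is April 29, 2068 (1 day later).
From April 29, 2068 to October 27, 2068: 1 + 31 + 30 + 31 + 31 + 30 + 27 = 181 days (rest of April, May, June, July, August, September, October).
181 ÷ 7 = 25 full weeks with remainder 6, so 25 more Sundays after the first → 26.

26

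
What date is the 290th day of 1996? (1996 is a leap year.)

October 16, 1996

January has 31 days (290 − 31 = 259 remain).
February has 29 days (259 − 29 = 230 remain).
March has 31 days (230 − 31 = 199 remain).
April has 30 days (199 − 30 = 169 remain).
May has 31 days (169 − 31 = 138 remain).
June has 30 days (138 − 30 = 108 remain).
July has 31 days (108 − 31 = 77 remain).
August has 31 days (77 − 31 = 46 remain).
September has 30 days (46 − 30 = 16 remain).
16 into October → October 16.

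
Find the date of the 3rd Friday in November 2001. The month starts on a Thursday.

November 16, 2001

November 2001 begins on a Thursday, so the first Friday is November 2 (1 day later).
The 3rd Friday is 2 weeks later: 2 + 14 = 16.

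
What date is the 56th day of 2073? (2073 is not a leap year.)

Jan has 31 days (56 − 31 = 25 remain).
25 into Feb → Feb 25.

Feb 25, 2073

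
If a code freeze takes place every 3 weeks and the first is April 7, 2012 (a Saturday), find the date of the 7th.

August 11, 2012

The 7th occurrence is 6 intervals after the first: 6 × 21 = 126 days after April 7, 2012.
April has 30 days — 23 days to the end of April leaves 103.
May has 31 days (72 left).
June has 30 days (42 left).
July has 31 days (11 left).
11 days into August → August 11, 2012.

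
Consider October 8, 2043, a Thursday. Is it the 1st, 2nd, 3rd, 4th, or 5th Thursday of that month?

Day 8 falls in week ⌈8/7⌉ of the month.
Days 1–7 hold the 1st Thursday, 8–14 the 2nd, 15–21 the 3rd, 22–28 the 4th, 29–31 the 5th.
8 is in the range for the 2nd.

2nd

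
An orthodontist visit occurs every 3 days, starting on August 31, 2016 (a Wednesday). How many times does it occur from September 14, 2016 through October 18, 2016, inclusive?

Occurrences land 3·i days after August 31, 2016 for i = 0, 1, 2, …
September 14, 2016 is 14 days after the start; 14 ÷ 3 = 4 remainder 2; since the remainder is 2, round up to i = 5. First occurrence in the window: #6 on September 15, 2016 (5×3 = 15 days in).
October 18, 2016 is 48 days after the start; 48 ÷ 3 = 16 remainder 0. Last occurrence in the window: #17 on October 18, 2016.
Occurrences #6 through #17: 12 in total.

12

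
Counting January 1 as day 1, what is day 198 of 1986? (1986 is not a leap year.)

January has 31 days (198 − 31 = 167 remain).
February has 28 days (167 − 28 = 139 remain).
March has 31 days (139 − 31 = 108 remain).
April has 30 days (108 − 30 = 78 remain).
May has 31 days (78 − 31 = 47 remain).
June has 30 days (47 − 30 = 17 remain).
17 into July → July 17.

17 July 1986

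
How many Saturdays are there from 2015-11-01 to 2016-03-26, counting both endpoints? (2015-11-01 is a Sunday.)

21

2015-11-01 is a Sunday; the first Saturday on or after it is 2015-11-07 (6 days later).
From 2015-11-07 to 2016-03-26: 23 + 31 + 31 + 29 + 26 = 140 days (rest of November, December, January, February, March).
140 ÷ 7 = 20 full weeks with remainder 0, so 20 more Saturdays after the first → 21.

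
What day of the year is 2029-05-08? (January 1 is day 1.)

128

Days in months before May: 31 + 28 + 31 + 30 = 120.
Plus 8 days into May → day 128.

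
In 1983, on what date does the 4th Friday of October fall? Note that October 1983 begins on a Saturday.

October 1983 begins on a Saturday, so the first Friday is October 7 (6 days later).
The 4th Friday is 3 weeks later: 7 + 21 = 28.

October 28, 1983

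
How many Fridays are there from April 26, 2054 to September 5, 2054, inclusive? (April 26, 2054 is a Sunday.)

19

April 26, 2054 is a Sunday; the first Friday on or after it is May 1, 2054 (5 days later).
From May 1, 2054 to September 5, 2054: 30 + 30 + 31 + 31 + 5 = 127 days (rest of May, June, July, August, September).
127 ÷ 7 = 18 full weeks with remainder 1, so 18 more Fridays after the first → 19.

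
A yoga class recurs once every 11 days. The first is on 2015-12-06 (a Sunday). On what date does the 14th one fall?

2016-04-27

The 14th occurrence is 13 intervals after the first: 13 × 11 = 143 days after 2015-12-06.
December has 31 days — 25 days to the end of December leaves 118.
January has 31 days (87 left).
February has 29 days (58 left).
March has 31 days (27 left).
27 days into April → 2016-04-27.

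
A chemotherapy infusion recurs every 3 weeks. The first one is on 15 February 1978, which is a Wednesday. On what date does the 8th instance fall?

12 July 1978

The 8th occurrence is 7 intervals after the first: 7 × 21 = 147 days after 15 February 1978.
February has 28 days — 13 days to the end of February leaves 134.
March has 31 days (103 left).
April has 30 days (73 left).
May has 31 days (42 left).
June has 30 days (12 left).
12 days into July → 12 July 1978.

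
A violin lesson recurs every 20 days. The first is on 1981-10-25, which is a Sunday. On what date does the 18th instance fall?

The 18th occurrence is 17 intervals after the first: 17 × 20 = 340 days after 1981-10-25.
October has 31 days — 6 days to the end of October leaves 334.
November has 30 days (304 left).
December has 31 days (273 left).
January has 31 days (242 left).
February has 28 days (214 left).
March has 31 days (183 left).
April has 30 days (153 left).
May has 31 days (122 left).
June has 30 days (92 left).
July has 31 days (61 left).
August has 31 days (30 left).
30 days into September → 1982-09-30.

1982-09-30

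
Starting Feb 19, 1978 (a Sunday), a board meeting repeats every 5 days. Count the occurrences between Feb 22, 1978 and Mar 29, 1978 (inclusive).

Occurrences land 5·i days after Feb 19, 1978 for i = 0, 1, 2, …
Feb 22, 1978 is 3 days after the start; 3 ÷ 5 = 0 remainder 3; since the remainder is 3, round up to i = 1. First occurrence in the window: #2 on Feb 24, 1978 (1×5 = 5 days in).
Mar 29, 1978 is 38 days after the start; 38 ÷ 5 = 7 remainder 3. Last occurrence in the window: #8 on Mar 26, 1978.
Occurrences #2 through #8: 7 in total.

7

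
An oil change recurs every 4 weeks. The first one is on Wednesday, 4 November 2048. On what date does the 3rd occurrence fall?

30 December 2048

The 3rd occurrence is 2 intervals after the first: 2 × 28 = 56 days after 4 November 2048.
November has 30 days — 26 days to the end of November leaves 30.
30 days into December → 30 December 2048.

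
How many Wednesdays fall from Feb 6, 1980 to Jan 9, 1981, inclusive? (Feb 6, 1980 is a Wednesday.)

Feb 6, 1980 is a Wednesday; the first Wednesday on or after it is Feb 6, 1980.
From Feb 6, 1980 to Jan 9, 1981: 329 + 9 = 338 days (rest of 1980, to Jan 9, 1981 in 1981).
338 ÷ 7 = 48 full weeks with remainder 2, so 48 more Wednesdays after the first → 49.

49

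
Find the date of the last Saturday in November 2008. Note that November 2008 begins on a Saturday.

November 2008 begins on a Saturday, so the first Saturday is November 1.
November 2008 has 30 days. Adding weeks: 1, 8, 15, 22, 29 — the last one ≤ 30 is the 29th.

29 November 2008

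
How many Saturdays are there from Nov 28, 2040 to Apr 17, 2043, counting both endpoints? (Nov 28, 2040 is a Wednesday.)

124

Nov 28, 2040 is a Wednesday; the first Saturday on or after it is Dec 1, 2040 (3 days later).
From Dec 1, 2040 to Apr 17, 2043: 30 + 365 + 365 + 107 = 867 days (rest of 2040, 2041, 2042, to Apr 17, 2043 in 2043).
867 ÷ 7 = 123 full weeks with remainder 6, so 123 more Saturdays after the first → 124.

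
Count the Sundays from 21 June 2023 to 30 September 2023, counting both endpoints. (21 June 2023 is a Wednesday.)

14

21 June 2023 is a Wednesday; the first Sunday on or after it is 25 June 2023 (4 days later).
From 25 June 2023 to 30 September 2023: 5 + 31 + 31 + 30 = 97 days (rest of June, July, August, September).
97 ÷ 7 = 13 full weeks with remainder 6, so 13 more Sundays after the first → 14.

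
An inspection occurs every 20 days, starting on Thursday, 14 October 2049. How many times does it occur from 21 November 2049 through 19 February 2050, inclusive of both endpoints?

5

Occurrences land 20·i days after 14 October 2049 for i = 0, 1, 2, …
21 November 2049 is 38 days after the start; 38 ÷ 20 = 1 remainder 18; since the remainder is 18, round up to i = 2. First occurrence in the window: #3 on 23 November 2049 (2×20 = 40 days in).
19 February 2050 is 128 days after the start; 128 ÷ 20 = 6 remainder 8. Last occurrence in the window: #7 on 11 February 2050.
Occurrences #3 through #7: 5 in total.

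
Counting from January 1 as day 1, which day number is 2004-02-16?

Days in months before February: 31 = 31.
Plus 16 days into February → day 47.

47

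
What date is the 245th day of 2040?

Jan has 31 days (245 − 31 = 214 remain).
Feb has 29 days (214 − 29 = 185 remain).
Mar has 31 days (185 − 31 = 154 remain).
Apr has 30 days (154 − 30 = 124 remain).
May has 31 days (124 − 31 = 93 remain).
Jun has 30 days (93 − 30 = 63 remain).
Jul has 31 days (63 − 31 = 32 remain).
Aug has 31 days (32 − 31 = 1 remain).
1 into Sep → Sep 1.

Sep 1, 2040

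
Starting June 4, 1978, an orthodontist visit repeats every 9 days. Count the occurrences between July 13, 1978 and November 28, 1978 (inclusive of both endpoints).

Occurrences land 9·i days after June 4, 1978 for i = 0, 1, 2, …
July 13, 1978 is 39 days after the start; 39 ÷ 9 = 4 remainder 3; since the remainder is 3, round up to i = 5. First occurrence in the window: #6 on July 19, 1978 (5×9 = 45 days in).
November 28, 1978 is 177 days after the start; 177 ÷ 9 = 19 remainder 6. Last occurrence in the window: #20 on November 22, 1978.
Occurrences #6 through #20: 15 in total.

15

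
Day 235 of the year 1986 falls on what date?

January has 31 days (235 − 31 = 204 remain).
February has 28 days (204 − 28 = 176 remain).
March has 31 days (176 − 31 = 145 remain).
April has 30 days (145 − 30 = 115 remain).
May has 31 days (115 − 31 = 84 remain).
June has 30 days (84 − 30 = 54 remain).
July has 31 days (54 − 31 = 23 remain).
23 into August → August 23.

August 23, 1986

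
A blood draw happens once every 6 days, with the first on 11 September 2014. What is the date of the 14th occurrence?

The 14th occurrence is 13 intervals after the first: 13 × 6 = 78 days after 11 September 2014.
September has 30 days — 19 days to the end of September leaves 59.
October has 31 days (28 left).
28 days into November → 28 November 2014.

28 November 2014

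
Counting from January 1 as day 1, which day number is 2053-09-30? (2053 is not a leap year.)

273

Days in months before September: 31 + 28 + 31 + 30 + 31 + 30 + 31 + 31 = 243.
Plus 30 days into September → day 273.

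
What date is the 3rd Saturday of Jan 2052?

Jan 20, 2052

Jan 2052 begins on a Monday, so the first Saturday is Jan 6 (5 days later).
The 3rd Saturday is 2 weeks later: 6 + 14 = 20.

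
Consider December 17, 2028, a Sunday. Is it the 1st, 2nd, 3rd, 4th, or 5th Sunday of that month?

3rd

Day 17 falls in week ⌈17/7⌉ of the month.
Days 1–7 hold the 1st Sunday, 8–14 the 2nd, 15–21 the 3rd, 22–28 the 4th, 29–31 the 5th.
17 is in the range for the 3rd.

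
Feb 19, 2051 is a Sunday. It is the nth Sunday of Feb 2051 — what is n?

3rd

Day 19 falls in week ⌈19/7⌉ of the month.
Days 1–7 hold the 1st Sunday, 8–14 the 2nd, 15–21 the 3rd, 22–28 the 4th, 29–31 the 5th.
19 is in the range for the 3rd.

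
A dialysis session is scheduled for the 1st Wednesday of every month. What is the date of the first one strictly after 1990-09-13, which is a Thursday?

September 1990 starts on a Saturday, so its 1st Wednesday is 1990-09-05 (4 days in).
That is not after 1990-09-13, so look at October 1990.
October 1990 starts on a Monday, so its 1st Wednesday is 1990-10-03 (2 days in).

1990-10-03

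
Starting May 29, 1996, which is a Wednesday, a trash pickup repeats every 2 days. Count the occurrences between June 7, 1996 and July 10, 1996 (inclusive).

Occurrences land 2·i days after May 29, 1996 for i = 0, 1, 2, …
June 7, 1996 is 9 days after the start; 9 ÷ 2 = 4 remainder 1; since the remainder is 1, round up to i = 5. First occurrence in the window: #6 on June 8, 1996 (5×2 = 10 days in).
July 10, 1996 is 42 days after the start; 42 ÷ 2 = 21 remainder 0. Last occurrence in the window: #22 on July 10, 1996.
Occurrences #6 through #22: 17 in total.

17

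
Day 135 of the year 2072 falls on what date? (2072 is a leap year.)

January has 31 days (135 − 31 = 104 remain).
February has 29 days (104 − 29 = 75 remain).
March has 31 days (75 − 31 = 44 remain).
April has 30 days (44 − 30 = 14 remain).
14 into May → May 14.

May 14, 2072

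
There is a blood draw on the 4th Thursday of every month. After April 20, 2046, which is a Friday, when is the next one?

April 26, 2046

April 2046 starts on a Sunday; its first Thursday is the 5th, so the 4th Thursday is the 26th — April 26, 2046.
April 26, 2046 is after April 20, 2046, so that is the next one.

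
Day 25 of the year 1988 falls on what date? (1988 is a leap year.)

1988-01-25

25 into January → January 25.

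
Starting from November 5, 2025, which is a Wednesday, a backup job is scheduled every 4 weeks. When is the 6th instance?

The 6th occurrence is 5 intervals after the first: 5 × 28 = 140 days after November 5, 2025.
November has 30 days — 25 days to the end of November leaves 115.
December has 31 days (84 left).
January has 31 days (53 left).
February has 28 days (25 left).
25 days into March → March 25, 2026.

March 25, 2026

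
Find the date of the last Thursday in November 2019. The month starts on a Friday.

November 2019 begins on a Friday, so the first Thursday is November 7 (6 days later).
November 2019 has 30 days. Adding weeks: 7, 14, 21, 28 — the last one ≤ 30 is the 28th.

28 November 2019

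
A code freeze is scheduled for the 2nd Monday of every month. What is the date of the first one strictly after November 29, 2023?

November 2023 starts on a Wednesday; its first Monday is the 6th, so the 2nd Monday is the 13th — November 13, 2023.
That is not after November 29, 2023, so look at December 2023.
December 2023 starts on a Friday; its first Monday is the 4th, so the 2nd Monday is the 11th — December 11, 2023.

December 11, 2023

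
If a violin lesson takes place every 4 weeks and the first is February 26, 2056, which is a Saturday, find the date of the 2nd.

The 2nd occurrence is 1 interval after the first: 1 × 28 = 28 days after February 26, 2056.
February has 29 days — 3 days to the end of February leaves 25.
25 days into March → March 25, 2056.

March 25, 2056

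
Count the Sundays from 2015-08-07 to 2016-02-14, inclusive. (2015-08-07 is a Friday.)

28

2015-08-07 is a Friday; the first Sunday on or after it is 2015-08-09 (2 days later).
From 2015-08-09 to 2016-02-14: 22 + 30 + 31 + 30 + 31 + 31 + 14 = 189 days (rest of August, September, October, November, December, January, February).
189 ÷ 7 = 27 full weeks with remainder 0, so 27 more Sundays after the first → 28.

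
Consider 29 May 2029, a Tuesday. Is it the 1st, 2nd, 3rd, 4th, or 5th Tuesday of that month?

Day 29 falls in week ⌈29/7⌉ of the month.
Days 1–7 hold the 1st Tuesday, 8–14 the 2nd, 15–21 the 3rd, 22–28 the 4th, 29–31 the 5th.
29 is in the range for the 5th.

5th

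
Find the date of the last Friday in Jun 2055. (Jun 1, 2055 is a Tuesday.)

Jun 2055 begins on a Tuesday, so the first Friday is Jun 4 (3 days later).
Jun 2055 has 30 days. Adding weeks: 4, 11, 18, 25 — the last one ≤ 30 is the 25th.

Jun 25, 2055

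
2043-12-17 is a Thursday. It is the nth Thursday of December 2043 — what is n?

3rd

Day 17 falls in week ⌈17/7⌉ of the month.
Days 1–7 hold the 1st Thursday, 8–14 the 2nd, 15–21 the 3rd, 22–28 the 4th, 29–31 the 5th.
17 is in the range for the 3rd.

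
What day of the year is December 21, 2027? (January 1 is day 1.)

355

Days in months before December: 31 + 28 + 31 + 30 + 31 + 30 + 31 + 31 + 30 + 31 + 30 = 334.
Plus 21 days into December → day 355.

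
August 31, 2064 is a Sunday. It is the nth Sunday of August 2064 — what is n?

5th

Day 31 falls in week ⌈31/7⌉ of the month.
Days 1–7 hold the 1st Sunday, 8–14 the 2nd, 15–21 the 3rd, 22–28 the 4th, 29–31 the 5th.
31 is in the range for the 5th.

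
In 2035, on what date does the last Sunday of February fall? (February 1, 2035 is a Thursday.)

February 2035 begins on a Thursday, so the first Sunday is February 4 (3 days later).
February 2035 has 28 days. Adding weeks: 4, 11, 18, 25 — the last one ≤ 28 is the 25th.

2035-02-25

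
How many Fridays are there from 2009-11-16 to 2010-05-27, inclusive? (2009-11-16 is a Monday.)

27

2009-11-16 is a Monday; the first Friday on or after it is 2009-11-20 (4 days later).
From 2009-11-20 to 2010-05-27: 10 + 31 + 31 + 28 + 31 + 30 + 27 = 188 days (rest of November, December, January, February, March, April, May).
188 ÷ 7 = 26 full weeks with remainder 6, so 26 more Fridays after the first → 27.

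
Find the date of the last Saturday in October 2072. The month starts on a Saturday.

2072-10-29

October 2072 begins on a Saturday, so the first Saturday is October 1.
October 2072 has 31 days. Adding weeks: 1, 8, 15, 22, 29 — the last one ≤ 31 is the 29th.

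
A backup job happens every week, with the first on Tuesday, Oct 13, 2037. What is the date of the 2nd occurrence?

Oct 20, 2037

The 2nd occurrence is 1 interval after the first: 1 × 7 = 7 days after Oct 13, 2037.
7 days later is Oct 20, 2037.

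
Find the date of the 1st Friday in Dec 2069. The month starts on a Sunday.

Dec 2069 begins on a Sunday, so the first Friday is Dec 6 (5 days later).

Dec 6, 2069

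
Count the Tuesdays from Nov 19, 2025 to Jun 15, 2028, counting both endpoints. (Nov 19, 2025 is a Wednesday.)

Nov 19, 2025 is a Wednesday; the first Tuesday on or after it is Nov 25, 2025 (6 days later).
From Nov 25, 2025 to Jun 15, 2028: 36 + 365 + 365 + 167 = 933 days (rest of 2025, 2026, 2027, to Jun 15, 2028 in 2028).
933 ÷ 7 = 133 full weeks with remainder 2, so 133 more Tuesdays after the first → 134.

134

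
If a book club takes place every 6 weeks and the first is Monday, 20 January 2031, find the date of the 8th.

The 8th occurrence is 7 intervals after the first: 7 × 42 = 294 days after 20 January 2031.
January has 31 days — 11 days to the end of January leaves 283.
February has 28 days (255 left).
March has 31 days (224 left).
April has 30 days (194 left).
May has 31 days (163 left).
June has 30 days (133 left).
July has 31 days (102 left).
August has 31 days (71 left).
September has 30 days (41 left).
October has 31 days (10 left).
10 days into November → 10 November 2031.

10 November 2031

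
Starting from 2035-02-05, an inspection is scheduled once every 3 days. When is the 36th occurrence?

2035-05-21

The 36th occurrence is 35 intervals after the first: 35 × 3 = 105 days after 2035-02-05.
February has 28 days — 23 days to the end of February leaves 82.
March has 31 days (51 left).
April has 30 days (21 left).
21 days into May → 2035-05-21.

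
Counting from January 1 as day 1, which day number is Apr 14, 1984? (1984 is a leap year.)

Days in months before Apr: 31 + 29 + 31 = 91.
Plus 14 days into Apr → day 105.

105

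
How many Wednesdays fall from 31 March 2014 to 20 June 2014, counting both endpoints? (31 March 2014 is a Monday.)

12

31 March 2014 is a Monday; the first Wednesday on or after it is 2 April 2014 (2 days later).
From 2 April 2014 to 20 June 2014: 28 + 31 + 20 = 79 days (rest of April, May, June).
79 ÷ 7 = 11 full weeks with remainder 2, so 11 more Wednesdays after the first → 12.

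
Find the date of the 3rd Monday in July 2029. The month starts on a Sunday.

July 2029 begins on a Sunday, so the first Monday is July 2 (1 day later).
The 3rd Monday is 2 weeks later: 2 + 14 = 16.

16 July 2029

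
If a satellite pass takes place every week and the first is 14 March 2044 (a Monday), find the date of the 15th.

20 June 2044

The 15th occurrence is 14 intervals after the first: 14 × 7 = 98 days after 14 March 2044.
March has 31 days — 17 days to the end of March leaves 81.
April has 30 days (51 left).
May has 31 days (20 left).
20 days into June → 20 June 2044.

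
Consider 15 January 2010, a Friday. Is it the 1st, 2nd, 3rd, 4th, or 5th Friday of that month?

3rd

Day 15 falls in week ⌈15/7⌉ of the month.
Days 1–7 hold the 1st Friday, 8–14 the 2nd, 15–21 the 3rd, 22–28 the 4th, 29–31 the 5th.
15 is in the range for the 3rd.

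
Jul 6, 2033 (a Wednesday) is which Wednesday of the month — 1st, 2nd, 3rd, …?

1st

Day 6 falls in week ⌈6/7⌉ of the month.
Days 1–7 hold the 1st Wednesday, 8–14 the 2nd, 15–21 the 3rd, 22–28 the 4th, 29–31 the 5th.
6 is in the range for the 1st.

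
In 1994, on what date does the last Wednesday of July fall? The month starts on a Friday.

1994-07-27

July 1994 begins on a Friday, so the first Wednesday is July 6 (5 days later).
July 1994 has 31 days. Adding weeks: 6, 13, 20, 27 — the last one ≤ 31 is the 27th.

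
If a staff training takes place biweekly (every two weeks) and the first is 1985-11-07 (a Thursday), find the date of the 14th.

1986-05-08

The 14th occurrence is 13 intervals after the first: 13 × 14 = 182 days after 1985-11-07.
November has 30 days — 23 days to the end of November leaves 159.
December has 31 days (128 left).
January has 31 days (97 left).
February has 28 days (69 left).
March has 31 days (38 left).
April has 30 days (8 left).
8 days into May → 1986-05-08.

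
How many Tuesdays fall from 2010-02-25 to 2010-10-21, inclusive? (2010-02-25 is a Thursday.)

34

2010-02-25 is a Thursday; the first Tuesday on or after it is 2010-03-02 (5 days later).
From 2010-03-02 to 2010-10-21: 29 + 30 + 31 + 30 + 31 + 31 + 30 + 21 = 233 days (rest of March, April, May, June, July, August, September, October).
233 ÷ 7 = 33 full weeks with remainder 2, so 33 more Tuesdays after the first → 34.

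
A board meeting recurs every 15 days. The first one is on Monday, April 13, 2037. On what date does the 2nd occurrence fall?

April 28, 2037

The 2nd occurrence is 1 interval after the first: 1 × 15 = 15 days after April 13, 2037.
15 days later is April 28, 2037.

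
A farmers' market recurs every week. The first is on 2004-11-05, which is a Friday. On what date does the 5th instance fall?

2004-12-03

The 5th occurrence is 4 intervals after the first: 4 × 7 = 28 days after 2004-11-05.
November has 30 days — 25 days to the end of November leaves 3.
3 days into December → 2004-12-03.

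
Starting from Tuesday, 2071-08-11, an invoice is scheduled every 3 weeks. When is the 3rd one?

The 3rd occurrence is 2 intervals after the first: 2 × 21 = 42 days after 2071-08-11.
August has 31 days — 20 days to the end of August leaves 22.
22 days into September → 2071-09-22.

2071-09-22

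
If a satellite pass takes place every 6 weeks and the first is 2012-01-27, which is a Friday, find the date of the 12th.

The 12th occurrence is 11 intervals after the first: 11 × 42 = 462 days after 2012-01-27.
January has 31 days — 4 days to the end of January leaves 458.
From end of January to end of 2012 is 335 days (123 left).
January has 31 days (92 left).
February has 28 days (64 left).
March has 31 days (33 left).
April has 30 days (3 left).
3 days into May → 2013-05-03.

2013-05-03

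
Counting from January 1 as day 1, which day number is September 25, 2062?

268

Days in months before September: 31 + 28 + 31 + 30 + 31 + 30 + 31 + 31 = 243.
Plus 25 days into September → day 268.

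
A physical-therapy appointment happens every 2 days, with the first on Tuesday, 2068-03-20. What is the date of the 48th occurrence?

The 48th occurrence is 47 intervals after the first: 47 × 2 = 94 days after 2068-03-20.
March has 31 days — 11 days to the end of March leaves 83.
April has 30 days (53 left).
May has 31 days (22 left).
22 days into June → 2068-06-22.

2068-06-22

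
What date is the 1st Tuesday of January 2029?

The first Tuesday of January 2029 is January 2.

January 2, 2029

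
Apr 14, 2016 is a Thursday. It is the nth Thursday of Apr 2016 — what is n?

2nd

Day 14 falls in week ⌈14/7⌉ of the month.
Days 1–7 hold the 1st Thursday, 8–14 the 2nd, 15–21 the 3rd, 22–28 the 4th, 29–31 the 5th.
14 is in the range for the 2nd.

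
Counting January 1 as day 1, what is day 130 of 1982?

January has 31 days (130 − 31 = 99 remain).
February has 28 days (99 − 28 = 71 remain).
March has 31 days (71 − 31 = 40 remain).
April has 30 days (40 − 30 = 10 remain).
10 into May → May 10.

1982-05-10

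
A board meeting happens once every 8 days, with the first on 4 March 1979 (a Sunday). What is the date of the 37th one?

The 37th occurrence is 36 intervals after the first: 36 × 8 = 288 days after 4 March 1979.
March has 31 days — 27 days to the end of March leaves 261.
April has 30 days (231 left).
May has 31 days (200 left).
June has 30 days (170 left).
July has 31 days (139 left).
August has 31 days (108 left).
September has 30 days (78 left).
October has 31 days (47 left).
November has 30 days (17 left).
17 days into December → 17 December 1979.

17 December 1979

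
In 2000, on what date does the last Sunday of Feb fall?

Feb 27, 2000

The first Sunday of Feb 2000 is Feb 6.
Feb 2000 has 29 days. Adding weeks: 6, 13, 20, 27 — the last one ≤ 29 is the 27th.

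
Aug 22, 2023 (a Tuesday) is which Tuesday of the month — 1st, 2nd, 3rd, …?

4th

Day 22 falls in week ⌈22/7⌉ of the month.
Days 1–7 hold the 1st Tuesday, 8–14 the 2nd, 15–21 the 3rd, 22–28 the 4th, 29–31 the 5th.
22 is in the range for the 4th.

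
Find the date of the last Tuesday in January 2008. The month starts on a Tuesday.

2008-01-29

January 2008 begins on a Tuesday, so the first Tuesday is January 1.
January 2008 has 31 days. Adding weeks: 1, 8, 15, 22, 29 — the last one ≤ 31 is the 29th.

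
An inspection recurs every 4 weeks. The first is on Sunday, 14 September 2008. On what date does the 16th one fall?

8 November 2009

The 16th occurrence is 15 intervals after the first: 15 × 28 = 420 days after 14 September 2008.
September has 30 days — 16 days to the end of September leaves 404.
From end of September to end of 2008 is 92 days (312 left).
January has 31 days (281 left).
February has 28 days (253 left).
March has 31 days (222 left).
April has 30 days (192 left).
May has 31 days (161 left).
June has 30 days (131 left).
July has 31 days (100 left).
August has 31 days (69 left).
September has 30 days (39 left).
October has 31 days (8 left).
8 days into November → 8 November 2009.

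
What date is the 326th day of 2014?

2014-11-22

January has 31 days (326 − 31 = 295 remain).
February has 28 days (295 − 28 = 267 remain).
March has 31 days (267 − 31 = 236 remain).
April has 30 days (236 − 30 = 206 remain).
May has 31 days (206 − 31 = 175 remain).
June has 30 days (175 − 30 = 145 remain).
July has 31 days (145 − 31 = 114 remain).
August has 31 days (114 − 31 = 83 remain).
September has 30 days (83 − 30 = 53 remain).
October has 31 days (53 − 31 = 22 remain).
22 into November → November 22.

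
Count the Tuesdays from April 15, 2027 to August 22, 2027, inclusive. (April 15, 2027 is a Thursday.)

18

April 15, 2027 is a Thursday; the first Tuesday on or after it is April 20, 2027 (5 days later).
From April 20, 2027 to August 22, 2027: 10 + 31 + 30 + 31 + 22 = 124 days (rest of April, May, June, July, August).
124 ÷ 7 = 17 full weeks with remainder 5, so 17 more Tuesdays after the first → 18.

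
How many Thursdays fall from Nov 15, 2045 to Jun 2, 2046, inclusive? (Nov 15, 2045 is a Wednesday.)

29

Nov 15, 2045 is a Wednesday; the first Thursday on or after it is Nov 16, 2045 (1 day later).
From Nov 16, 2045 to Jun 2, 2046: 14 + 31 + 31 + 28 + 31 + 30 + 31 + 2 = 198 days (rest of Nov, Dec, Jan, Feb, Mar, Apr, May, Jun).
198 ÷ 7 = 28 full weeks with remainder 2, so 28 more Thursdays after the first → 29.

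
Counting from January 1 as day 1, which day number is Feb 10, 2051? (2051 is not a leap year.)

41

Days in months before Feb: 31 = 31.
Plus 10 days into Feb → day 41.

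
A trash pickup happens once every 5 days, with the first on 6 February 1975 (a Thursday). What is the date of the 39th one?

The 39th occurrence is 38 intervals after the first: 38 × 5 = 190 days after 6 February 1975.
February has 28 days — 22 days to the end of February leaves 168.
March has 31 days (137 left).
April has 30 days (107 left).
May has 31 days (76 left).
June has 30 days (46 left).
July has 31 days (15 left).
15 days into August → 15 August 1975.

15 August 1975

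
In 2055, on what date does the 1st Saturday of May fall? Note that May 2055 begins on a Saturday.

May 2055 begins on a Saturday, so the first Saturday is May 1.

2055-05-01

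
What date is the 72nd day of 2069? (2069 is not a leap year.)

Mar 13, 2069

Jan has 31 days (72 − 31 = 41 remain).
Feb has 28 days (41 − 28 = 13 remain).
13 into Mar → Mar 13.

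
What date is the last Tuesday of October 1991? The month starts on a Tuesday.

29 October 1991

October 1991 begins on a Tuesday, so the first Tuesday is October 1.
October 1991 has 31 days. Adding weeks: 1, 8, 15, 22, 29 — the last one ≤ 31 is the 29th.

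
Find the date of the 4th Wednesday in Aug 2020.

Aug 2020 begins on a Saturday, so the first Wednesday is Aug 5 (4 days later).
The 4th Wednesday is 3 weeks later: 5 + 21 = 26.

Aug 26, 2020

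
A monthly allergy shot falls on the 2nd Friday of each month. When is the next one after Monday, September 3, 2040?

September 14, 2040

September 2040 starts on a Saturday; its first Friday is the 7th, so the 2nd Friday is the 14th — September 14, 2040.
September 14, 2040 is after September 3, 2040, so that is the next one.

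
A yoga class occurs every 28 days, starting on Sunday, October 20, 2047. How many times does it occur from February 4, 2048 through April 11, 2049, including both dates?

Occurrences land 28·i days after October 20, 2047 for i = 0, 1, 2, …
February 4, 2048 is 107 days after the start; 107 ÷ 28 = 3 remainder 23; since the remainder is 23, round up to i = 4. First occurrence in the window: #5 on February 9, 2048 (4×28 = 112 days in).
April 11, 2049 is 539 days after the start; 539 ÷ 28 = 19 remainder 7. Last occurrence in the window: #20 on April 4, 2049.
Occurrences #5 through #20: 16 in total.

16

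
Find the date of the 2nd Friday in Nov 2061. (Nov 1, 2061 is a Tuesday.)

Nov 11, 2061

Nov 2061 begins on a Tuesday, so the first Friday is Nov 4 (3 days later).
The 2nd Friday is 1 weeks later: 4 + 7 = 11.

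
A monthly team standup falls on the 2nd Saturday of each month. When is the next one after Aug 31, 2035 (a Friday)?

Sep 8, 2035

Aug 2035 starts on a Wednesday; its first Saturday is the 4th, so the 2nd Saturday is the 11th — Aug 11, 2035.
That is not after Aug 31, 2035, so look at Sep 2035.
Sep 2035 starts on a Saturday; its first Saturday is the 1st, so the 2nd Saturday is the 8th — Sep 8, 2035.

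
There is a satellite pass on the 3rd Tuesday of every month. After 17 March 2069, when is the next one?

19 March 2069

March 2069 starts on a Friday; its first Tuesday is the 5th, so the 3rd Tuesday is the 19th — 19 March 2069.
19 March 2069 is after 17 March 2069, so that is the next one.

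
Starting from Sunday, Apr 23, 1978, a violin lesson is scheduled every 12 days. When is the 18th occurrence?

The 18th occurrence is 17 intervals after the first: 17 × 12 = 204 days after Apr 23, 1978.
Apr has 30 days — 7 days to the end of Apr leaves 197.
May has 31 days (166 left).
Jun has 30 days (136 left).
Jul has 31 days (105 left).
Aug has 31 days (74 left).
Sep has 30 days (44 left).
Oct has 31 days (13 left).
13 days into Nov → Nov 13, 1978.

Nov 13, 1978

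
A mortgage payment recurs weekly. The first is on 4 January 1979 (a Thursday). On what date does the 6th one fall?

8 February 1979

The 6th occurrence is 5 intervals after the first: 5 × 7 = 35 days after 4 January 1979.
January has 31 days — 27 days to the end of January leaves 8.
8 days into February → 8 February 1979.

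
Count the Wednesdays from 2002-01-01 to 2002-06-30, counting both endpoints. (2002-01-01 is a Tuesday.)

26

2002-01-01 is a Tuesday; the first Wednesday on or after it is 2002-01-02 (1 day later).
From 2002-01-02 to 2002-06-30: 29 + 28 + 31 + 30 + 31 + 30 = 179 days (rest of January, February, March, April, May, June).
179 ÷ 7 = 25 full weeks with remainder 4, so 25 more Wednesdays after the first → 26.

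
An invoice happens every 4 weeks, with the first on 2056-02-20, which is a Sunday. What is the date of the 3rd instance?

2056-04-16

The 3rd occurrence is 2 intervals after the first: 2 × 28 = 56 days after 2056-02-20.
February has 29 days — 9 days to the end of February leaves 47.
March has 31 days (16 left).
16 days into April → 2056-04-16.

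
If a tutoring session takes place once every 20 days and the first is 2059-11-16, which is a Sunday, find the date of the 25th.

The 25th occurrence is 24 intervals after the first: 24 × 20 = 480 days after 2059-11-16.
November has 30 days — 14 days to the end of November leaves 466.
From end of November to end of 2059 is 31 days (435 left).
2060 has 366 days (69 left).
January has 31 days (38 left).
February has 28 days (10 left).
10 days into March → 2061-03-10.

2061-03-10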